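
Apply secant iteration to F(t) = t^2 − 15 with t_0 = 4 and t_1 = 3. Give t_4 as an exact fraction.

F(4) = 1, F(3) = −6. t_2 = 3 − (−6)·(3 − 4)/((−6) − 1) = 27/7.
F(3) = −6, F(27/7) = −6/49. t_3 = (27/7) − (−6/49)·((27/7) − 3)/((−6/49) − (−6)) = 31/8.
F(27/7) = −6/49, F(31/8) = 1/64. t_4 = (31/8) − (1/64)·((31/8) − (27/7))/((1/64) − (−6/49)) = 1677/433.

1677/433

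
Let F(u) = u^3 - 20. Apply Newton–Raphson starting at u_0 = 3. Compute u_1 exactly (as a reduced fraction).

74/27

F'(u) = 3u^2.
F(3) = 7, F'(3) = 27, so u_1 = 3 - 7/27 = 74/27.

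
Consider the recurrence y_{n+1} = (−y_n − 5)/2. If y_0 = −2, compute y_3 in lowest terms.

y_1 = (−(−2) − 5)/2 = −3/2.
y_2 = (−(−3/2) − 5)/2 = −7/4.
y_3 = (−(−7/4) − 5)/2 = −13/8.

−13/8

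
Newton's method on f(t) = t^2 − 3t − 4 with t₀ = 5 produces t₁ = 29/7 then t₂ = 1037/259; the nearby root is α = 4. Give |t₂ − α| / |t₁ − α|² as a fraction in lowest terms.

7/37

t₁ − α = 29/7 − 4 = 1/7, so |t₁ − α| = 1/7.
t₂ − α = 1037/259 − 4 = 1/259, so |t₂ − α| = 1/259.
|t₁ − α|² = 1/49.
Ratio = (1/259) / (1/49) = 7/37.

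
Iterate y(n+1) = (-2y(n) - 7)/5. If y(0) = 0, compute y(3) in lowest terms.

-133/125

y(1) = (-2·0 - 7)/5 = -7/5.
y(2) = (-2·(-7/5) - 7)/5 = -21/25.
y(3) = (-2·(-21/25) - 7)/5 = -133/125.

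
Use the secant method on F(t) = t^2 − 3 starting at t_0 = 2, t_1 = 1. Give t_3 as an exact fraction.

F(2) = 1, F(1) = −2. t_2 = 1 − (−2)·(1 − 2)/((−2) − 1) = 5/3.
F(1) = −2, F(5/3) = −2/9. t_3 = (5/3) − (−2/9)·((5/3) − 1)/((−2/9) − (−2)) = 7/4.

7/4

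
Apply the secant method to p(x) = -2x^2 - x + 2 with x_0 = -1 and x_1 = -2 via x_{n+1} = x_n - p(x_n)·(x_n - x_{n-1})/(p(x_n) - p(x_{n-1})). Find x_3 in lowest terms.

-34/27

p(-1) = 1, p(-2) = -4. x_2 = (-2) - (-4)·((-2) - (-1))/((-4) - 1) = -6/5.
p(-2) = -4, p(-6/5) = 8/25. x_3 = (-6/5) - (8/25)·((-6/5) - (-2))/((8/25) - (-4)) = -34/27.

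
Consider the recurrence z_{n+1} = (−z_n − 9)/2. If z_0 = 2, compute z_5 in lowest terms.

z_1 = (−2 − 9)/2 = −11/2.
z_2 = (−(−11/2) − 9)/2 = −7/4.
z_3 = (−(−7/4) − 9)/2 = −29/8.
z_4 = (−(−29/8) − 9)/2 = −43/16.
z_5 = (−(−43/16) − 9)/2 = −101/32.

−101/32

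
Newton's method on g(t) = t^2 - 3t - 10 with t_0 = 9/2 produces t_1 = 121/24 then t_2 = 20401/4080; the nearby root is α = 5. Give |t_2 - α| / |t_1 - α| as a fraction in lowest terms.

1/170

t_1 - α = 121/24 - 5 = 1/24, so |t_1 - α| = 1/24.
t_2 - α = 20401/4080 - 5 = 1/4080, so |t_2 - α| = 1/4080.
Ratio = (1/4080) / (1/24) = 1/170.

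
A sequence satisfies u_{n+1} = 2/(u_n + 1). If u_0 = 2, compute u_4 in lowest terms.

u_1 = 2/(2 + 1) = 2/3.
u_2 = 2/(2/3 + 1) = 6/5.
u_3 = 2/(6/5 + 1) = 10/11.
u_4 = 2/(10/11 + 1) = 22/21.

22/21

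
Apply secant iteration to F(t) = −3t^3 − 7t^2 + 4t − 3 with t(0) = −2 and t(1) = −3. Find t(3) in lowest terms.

F(−2) = −15, F(−3) = 3. t(2) = (−3) − 3·((−3) − (−2))/(3 − (−15)) = −17/6.
F(−3) = 3, F(−17/6) = −55/24. t(3) = (−17/6) − (−55/24)·((−17/6) − (−3))/((−55/24) − 3) = −369/127.

−369/127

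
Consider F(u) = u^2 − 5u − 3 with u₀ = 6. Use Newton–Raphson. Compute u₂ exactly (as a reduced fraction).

F'(u) = 2u − 5.
F(6) = 3, F'(6) = 7, so u₁ = 6 − 3/7 = 39/7.
F(39/7) = 9/49, F'(39/7) = 43/7, so u₂ = (39/7) − (9/49)/(43/7) = 1668/301.

1668/301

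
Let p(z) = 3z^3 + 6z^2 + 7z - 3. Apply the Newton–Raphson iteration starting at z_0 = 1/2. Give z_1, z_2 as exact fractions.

p'(z) = 9z^2 + 12z + 7.
p(1/2) = 19/8, p'(1/2) = 61/4, so z_1 = (1/2) - (19/8)/(61/4) = 21/61.
p(21/61) = 55233/226981, p'(21/61) = 45388/3721, so z_2 = (21/61) - (55233/226981)/(45388/3721) = 897915/2768668.

z_1 = 21/61, z_2 = 897915/2768668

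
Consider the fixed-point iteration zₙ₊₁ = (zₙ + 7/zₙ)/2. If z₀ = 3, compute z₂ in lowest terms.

z₁ = (3 + 7/3)/2 = 8/3.
z₂ = (8/3 + 7/(8/3))/2 = 127/48.

127/48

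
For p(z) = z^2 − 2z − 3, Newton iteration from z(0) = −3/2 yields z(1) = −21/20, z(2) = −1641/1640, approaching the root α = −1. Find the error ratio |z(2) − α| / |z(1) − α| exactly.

1/82

z(1) − α = −21/20 − (−1) = −21/20 + 1 = −1/20, so |z(1) − α| = 1/20.
z(2) − α = −1641/1640 − (−1) = −1641/1640 + 1 = −1/1640, so |z(2) − α| = 1/1640.
Ratio = (1/1640) / (1/20) = 1/82.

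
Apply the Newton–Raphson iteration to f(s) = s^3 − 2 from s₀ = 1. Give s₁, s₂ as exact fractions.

f'(s) = 3s^2.
f(1) = −1, f'(1) = 3, so s₁ = 1 − (−1)/3 = 4/3.
f(4/3) = 10/27, f'(4/3) = 16/3, so s₂ = (4/3) − (10/27)/(16/3) = 91/72.

s₁ = 4/3, s₂ = 91/72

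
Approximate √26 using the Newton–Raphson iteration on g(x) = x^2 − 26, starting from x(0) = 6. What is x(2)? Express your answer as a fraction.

1897/372

g'(x) = 2x.
g(6) = 10, g'(6) = 12, so x(1) = 6 − 10/12 = 31/6.
g(31/6) = 25/36, g'(31/6) = 31/3, so x(2) = (31/6) − (25/36)/(31/3) = 1897/372.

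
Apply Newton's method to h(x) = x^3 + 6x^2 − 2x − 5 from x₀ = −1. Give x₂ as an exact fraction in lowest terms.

−10543/13057

h'(x) = 3x^2 + 12x − 2.
h(−1) = 2, h'(−1) = −11, so x₁ = (−1) − 2/(−11) = −9/11.
h(−9/11) = 140/1331, h'(−9/11) = −1187/121, so x₂ = (−9/11) − (140/1331)/(−1187/121) = −10543/13057.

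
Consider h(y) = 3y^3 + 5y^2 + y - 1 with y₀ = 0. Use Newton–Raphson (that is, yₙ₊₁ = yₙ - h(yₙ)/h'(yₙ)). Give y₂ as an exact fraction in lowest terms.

h'(y) = 9y^2 + 10y + 1.
h(0) = -1, h'(0) = 1, so y₁ = 0 - (-1)/1 = 1.
h(1) = 8, h'(1) = 20, so y₂ = 1 - 8/20 = 3/5.

3/5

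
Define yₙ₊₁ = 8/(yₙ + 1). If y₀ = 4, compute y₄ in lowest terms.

y₁ = 8/(4 + 1) = 8/5.
y₂ = 8/(8/5 + 1) = 40/13.
y₃ = 8/(40/13 + 1) = 104/53.
y₄ = 8/(104/53 + 1) = 424/157.

424/157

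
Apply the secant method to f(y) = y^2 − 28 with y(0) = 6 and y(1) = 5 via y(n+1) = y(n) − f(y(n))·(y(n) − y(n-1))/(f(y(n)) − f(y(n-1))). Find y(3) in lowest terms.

f(6) = 8, f(5) = −3. y(2) = 5 − (−3)·(5 − 6)/((−3) − 8) = 58/11.
f(5) = −3, f(58/11) = −24/121. y(3) = (58/11) − (−24/121)·((58/11) − 5)/((−24/121) − (−3)) = 598/113.

598/113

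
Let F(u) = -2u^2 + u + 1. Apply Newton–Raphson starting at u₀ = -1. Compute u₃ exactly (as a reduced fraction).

F'(u) = -4u + 1.
F(-1) = -2, F'(-1) = 5, so u₁ = (-1) - (-2)/5 = -3/5.
F(-3/5) = -8/25, F'(-3/5) = 17/5, so u₂ = (-3/5) - (-8/25)/(17/5) = -43/85.
F(-43/85) = -128/7225, F'(-43/85) = 257/85, so u₃ = (-43/85) - (-128/7225)/(257/85) = -10923/21845.

-10923/21845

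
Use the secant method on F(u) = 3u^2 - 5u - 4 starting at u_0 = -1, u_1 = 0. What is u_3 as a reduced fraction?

-8/13

F(-1) = 4, F(0) = -4. u_2 = 0 - (-4)·(0 - (-1))/((-4) - 4) = -1/2.
F(0) = -4, F(-1/2) = -3/4. u_3 = (-1/2) - (-3/4)·((-1/2) - 0)/((-3/4) - (-4)) = -8/13.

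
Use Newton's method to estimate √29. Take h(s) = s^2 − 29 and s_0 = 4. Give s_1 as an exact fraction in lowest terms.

h'(s) = 2s.
h(4) = −13, h'(4) = 8, so s_1 = 4 − (−13)/8 = 45/8.

45/8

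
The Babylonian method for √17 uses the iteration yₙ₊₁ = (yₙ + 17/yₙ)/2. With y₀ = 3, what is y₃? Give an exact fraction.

25889/6279

y₁ = (3 + 17/3)/2 = 13/3.
y₂ = (13/3 + 17/(13/3))/2 = 161/39.
y₃ = (161/39 + 17/(161/39))/2 = 25889/6279.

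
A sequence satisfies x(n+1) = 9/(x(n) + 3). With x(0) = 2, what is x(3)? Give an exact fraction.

x(1) = 9/(2 + 3) = 9/5.
x(2) = 9/(9/5 + 3) = 15/8.
x(3) = 9/(15/8 + 3) = 24/13.

24/13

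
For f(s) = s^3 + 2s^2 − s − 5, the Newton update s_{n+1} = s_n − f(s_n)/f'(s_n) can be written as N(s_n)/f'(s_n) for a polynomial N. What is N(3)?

77

f'(s) = 3s^2 + 4s − 1.
N(s) = s·f'(s) − f(s) = s·(3s^2 + 4s − 1) − (s^3 + 2s^2 − s − 5) = 2s^3 + 2s^2 + 5.
N(3) = 77.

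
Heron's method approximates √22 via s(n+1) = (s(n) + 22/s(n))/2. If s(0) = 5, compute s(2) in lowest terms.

s(1) = (5 + 22/5)/2 = 47/10.
s(2) = (47/10 + 22/(47/10))/2 = 4409/940.

4409/940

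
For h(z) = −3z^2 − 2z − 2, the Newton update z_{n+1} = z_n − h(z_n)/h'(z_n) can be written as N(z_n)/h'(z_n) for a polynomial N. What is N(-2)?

h'(z) = −6z − 2.
N(z) = z·h'(z) − h(z) = z·(−6z − 2) − (−3z^2 − 2z − 2) = −3z^2 + 2.
N(-2) = −10.

−10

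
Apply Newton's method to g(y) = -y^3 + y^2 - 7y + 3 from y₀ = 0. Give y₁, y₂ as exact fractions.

g'(y) = -3y^2 + 2y - 7.
g(0) = 3, g'(0) = -7, so y₁ = 0 - 3/(-7) = 3/7.
g(3/7) = 36/343, g'(3/7) = -328/49, so y₂ = (3/7) - (36/343)/(-328/49) = 255/574.

y₁ = 3/7, y₂ = 255/574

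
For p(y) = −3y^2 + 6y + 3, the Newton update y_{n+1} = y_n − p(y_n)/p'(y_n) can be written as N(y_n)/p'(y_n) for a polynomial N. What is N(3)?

p'(y) = −6y + 6.
N(y) = y·p'(y) − p(y) = y·(−6y + 6) − (−3y^2 + 6y + 3) = −3y^2 − 3.
N(3) = −30.

−30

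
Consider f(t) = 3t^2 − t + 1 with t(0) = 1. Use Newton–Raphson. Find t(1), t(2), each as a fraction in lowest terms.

f'(t) = 6t − 1.
f(1) = 3, f'(1) = 5, so t(1) = 1 − 3/5 = 2/5.
f(2/5) = 27/25, f'(2/5) = 7/5, so t(2) = (2/5) − (27/25)/(7/5) = −13/35.

t(1) = 2/5, t(2) = −13/35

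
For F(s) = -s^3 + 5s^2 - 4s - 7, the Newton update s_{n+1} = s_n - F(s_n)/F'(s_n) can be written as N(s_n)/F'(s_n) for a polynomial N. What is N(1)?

10

F'(s) = -3s^2 + 10s - 4.
N(s) = s·F'(s) - F(s) = s·(-3s^2 + 10s - 4) - (-s^3 + 5s^2 - 4s - 7) = -2s^3 + 5s^2 + 7.
N(1) = 10.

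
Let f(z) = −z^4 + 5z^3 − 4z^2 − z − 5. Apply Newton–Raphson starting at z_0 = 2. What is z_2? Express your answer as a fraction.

147514/77341

f'(z) = −4z^3 + 15z^2 − 8z − 1.
f(2) = 1, f'(2) = 11, so z_1 = 2 − 1/11 = 21/11.
f(21/11) = 274/14641, f'(21/11) = 14062/1331, so z_2 = (21/11) − (274/14641)/(14062/1331) = 147514/77341.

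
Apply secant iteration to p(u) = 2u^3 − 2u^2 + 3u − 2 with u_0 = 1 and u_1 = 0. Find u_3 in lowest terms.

18/23

p(1) = 1, p(0) = −2. u_2 = 0 − (−2)·(0 − 1)/((−2) − 1) = 2/3.
p(0) = −2, p(2/3) = −8/27. u_3 = (2/3) − (−8/27)·((2/3) − 0)/((−8/27) − (−2)) = 18/23.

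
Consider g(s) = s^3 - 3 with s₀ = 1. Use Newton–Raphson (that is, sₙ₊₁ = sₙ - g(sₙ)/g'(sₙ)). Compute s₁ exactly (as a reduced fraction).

5/3

g'(s) = 3s^2.
g(1) = -2, g'(1) = 3, so s₁ = 1 - (-2)/3 = 5/3.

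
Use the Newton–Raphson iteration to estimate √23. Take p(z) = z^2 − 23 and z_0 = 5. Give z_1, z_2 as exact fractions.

z_1 = 24/5, z_2 = 1151/240

p'(z) = 2z.
p(5) = 2, p'(5) = 10, so z_1 = 5 − 2/10 = 24/5.
p(24/5) = 1/25, p'(24/5) = 48/5, so z_2 = (24/5) − (1/25)/(48/5) = 1151/240.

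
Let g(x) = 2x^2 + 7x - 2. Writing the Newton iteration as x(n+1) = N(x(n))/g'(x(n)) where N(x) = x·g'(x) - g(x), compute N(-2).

10

g'(x) = 4x + 7.
N(x) = x·g'(x) - g(x) = x·(4x + 7) - (2x^2 + 7x - 2) = 2x^2 + 2.
N(-2) = 10.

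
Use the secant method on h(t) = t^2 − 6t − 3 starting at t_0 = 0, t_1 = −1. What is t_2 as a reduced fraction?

−3/7

h(0) = −3, h(−1) = 4. t_2 = (−1) − 4·((−1) − 0)/(4 − (−3)) = −3/7.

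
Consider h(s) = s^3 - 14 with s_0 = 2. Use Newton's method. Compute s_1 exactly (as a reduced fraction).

5/2

h'(s) = 3s^2.
h(2) = -6, h'(2) = 12, so s_1 = 2 - (-6)/12 = 5/2.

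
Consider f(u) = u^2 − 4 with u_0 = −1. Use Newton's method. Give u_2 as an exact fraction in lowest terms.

f'(u) = 2u.
f(−1) = −3, f'(−1) = −2, so u_1 = (−1) − (−3)/(−2) = −5/2.
f(−5/2) = 9/4, f'(−5/2) = −5, so u_2 = (−5/2) − (9/4)/(−5) = −41/20.

−41/20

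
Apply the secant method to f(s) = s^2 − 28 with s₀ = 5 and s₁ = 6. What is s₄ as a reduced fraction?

9530/1801

f(5) = −3, f(6) = 8. s₂ = 6 − 8·(6 − 5)/(8 − (−3)) = 58/11.
f(6) = 8, f(58/11) = −24/121. s₃ = (58/11) − (−24/121)·((58/11) − 6)/((−24/121) − 8) = 164/31.
f(58/11) = −24/121, f(164/31) = −12/961. s₄ = (164/31) − (−12/961)·((164/31) − (58/11))/((−12/961) − (−24/121)) = 9530/1801.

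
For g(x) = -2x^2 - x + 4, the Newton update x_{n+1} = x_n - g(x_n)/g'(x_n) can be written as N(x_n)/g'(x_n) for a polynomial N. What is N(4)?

g'(x) = -4x - 1.
N(x) = x·g'(x) - g(x) = x·(-4x - 1) - (-2x^2 - x + 4) = -2x^2 - 4.
N(4) = -36.

-36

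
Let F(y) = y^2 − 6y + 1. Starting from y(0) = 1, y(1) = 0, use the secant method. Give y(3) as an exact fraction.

F(1) = −4, F(0) = 1. y(2) = 0 − 1·(0 − 1)/(1 − (−4)) = 1/5.
F(0) = 1, F(1/5) = −4/25. y(3) = (1/5) − (−4/25)·((1/5) − 0)/((−4/25) − 1) = 5/29.

5/29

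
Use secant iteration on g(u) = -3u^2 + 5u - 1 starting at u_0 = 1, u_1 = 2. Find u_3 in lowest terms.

26/19

g(1) = 1, g(2) = -3. u_2 = 2 - (-3)·(2 - 1)/((-3) - 1) = 5/4.
g(2) = -3, g(5/4) = 9/16. u_3 = (5/4) - (9/16)·((5/4) - 2)/((9/16) - (-3)) = 26/19.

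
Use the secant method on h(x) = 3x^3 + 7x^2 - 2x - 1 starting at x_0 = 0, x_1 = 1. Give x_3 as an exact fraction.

21/85

h(0) = -1, h(1) = 7. x_2 = 1 - 7·(1 - 0)/(7 - (-1)) = 1/8.
h(1) = 7, h(1/8) = -581/512. x_3 = (1/8) - (-581/512)·((1/8) - 1)/((-581/512) - 7) = 21/85.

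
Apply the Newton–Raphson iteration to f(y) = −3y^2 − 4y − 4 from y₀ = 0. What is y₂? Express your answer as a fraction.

1/2

f'(y) = −6y − 4.
f(0) = −4, f'(0) = −4, so y₁ = 0 − (−4)/(−4) = −1.
f(−1) = −3, f'(−1) = 2, so y₂ = (−1) − (−3)/2 = 1/2.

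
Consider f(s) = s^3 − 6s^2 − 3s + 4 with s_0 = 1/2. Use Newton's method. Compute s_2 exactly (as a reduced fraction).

f'(s) = 3s^2 − 12s − 3.
f(1/2) = 9/8, f'(1/2) = −33/4, so s_1 = (1/2) − (9/8)/(−33/4) = 7/11.
f(7/11) = −108/1331, f'(7/11) = −1140/121, so s_2 = (7/11) − (−108/1331)/(−1140/121) = 656/1045.

656/1045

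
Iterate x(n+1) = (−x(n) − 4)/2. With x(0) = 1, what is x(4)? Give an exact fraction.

x(1) = (−1 − 4)/2 = −5/2.
x(2) = (−(−5/2) − 4)/2 = −3/4.
x(3) = (−(−3/4) − 4)/2 = −13/8.
x(4) = (−(−13/8) − 4)/2 = −19/16.

−19/16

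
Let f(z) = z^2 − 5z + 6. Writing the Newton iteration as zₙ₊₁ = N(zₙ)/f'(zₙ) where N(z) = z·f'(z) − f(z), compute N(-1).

−5

f'(z) = 2z − 5.
N(z) = z·f'(z) − f(z) = z·(2z − 5) − (z^2 − 5z + 6) = z^2 − 6.
N(-1) = −5.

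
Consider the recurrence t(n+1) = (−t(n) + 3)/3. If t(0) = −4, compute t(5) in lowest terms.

t(1) = (−(−4) + 3)/3 = 7/3.
t(2) = (−(7/3) + 3)/3 = 2/9.
t(3) = (−(2/9) + 3)/3 = 25/27.
t(4) = (−(25/27) + 3)/3 = 56/81.
t(5) = (−(56/81) + 3)/3 = 187/243.

187/243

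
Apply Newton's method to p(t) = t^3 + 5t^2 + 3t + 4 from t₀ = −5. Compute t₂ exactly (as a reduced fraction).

−1025723/226170

p'(t) = 3t^2 + 10t + 3.
p(−5) = −11, p'(−5) = 28, so t₁ = (−5) − (−11)/28 = −129/28.
p(−129/28) = −32549/21952, p'(−129/28) = 16155/784, so t₂ = (−129/28) − (−32549/21952)/(16155/784) = −1025723/226170.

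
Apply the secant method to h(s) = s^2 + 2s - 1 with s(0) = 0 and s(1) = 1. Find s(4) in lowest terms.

h(0) = -1, h(1) = 2. s(2) = 1 - 2·(1 - 0)/(2 - (-1)) = 1/3.
h(1) = 2, h(1/3) = -2/9. s(3) = (1/3) - (-2/9)·((1/3) - 1)/((-2/9) - 2) = 2/5.
h(1/3) = -2/9, h(2/5) = -1/25. s(4) = (2/5) - (-1/25)·((2/5) - (1/3))/((-1/25) - (-2/9)) = 17/41.

17/41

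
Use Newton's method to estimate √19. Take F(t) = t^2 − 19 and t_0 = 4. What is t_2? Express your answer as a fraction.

F'(t) = 2t.
F(4) = −3, F'(4) = 8, so t_1 = 4 − (−3)/8 = 35/8.
F(35/8) = 9/64, F'(35/8) = 35/4, so t_2 = (35/8) − (9/64)/(35/4) = 2441/560.

2441/560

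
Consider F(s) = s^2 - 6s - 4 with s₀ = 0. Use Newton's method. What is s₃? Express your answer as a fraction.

F'(s) = 2s - 6.
F(0) = -4, F'(0) = -6, so s₁ = 0 - (-4)/(-6) = -2/3.
F(-2/3) = 4/9, F'(-2/3) = -22/3, so s₂ = (-2/3) - (4/9)/(-22/3) = -20/33.
F(-20/33) = 4/1089, F'(-20/33) = -238/33, so s₃ = (-20/33) - (4/1089)/(-238/33) = -2378/3927.

-2378/3927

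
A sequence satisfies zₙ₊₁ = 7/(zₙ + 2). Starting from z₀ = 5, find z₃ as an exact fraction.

21/13

z₁ = 7/(5 + 2) = 1.
z₂ = 7/(1 + 2) = 7/3.
z₃ = 7/(7/3 + 2) = 21/13.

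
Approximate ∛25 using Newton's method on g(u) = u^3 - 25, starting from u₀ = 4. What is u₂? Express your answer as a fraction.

g'(u) = 3u^2.
g(4) = 39, g'(4) = 48, so u₁ = 4 - 39/48 = 51/16.
g(51/16) = 30251/4096, g'(51/16) = 7803/256, so u₂ = (51/16) - (30251/4096)/(7803/256) = 183851/62424.

183851/62424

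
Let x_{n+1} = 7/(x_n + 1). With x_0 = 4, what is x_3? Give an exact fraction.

x_1 = 7/(4 + 1) = 7/5.
x_2 = 7/(7/5 + 1) = 35/12.
x_3 = 7/(35/12 + 1) = 84/47.

84/47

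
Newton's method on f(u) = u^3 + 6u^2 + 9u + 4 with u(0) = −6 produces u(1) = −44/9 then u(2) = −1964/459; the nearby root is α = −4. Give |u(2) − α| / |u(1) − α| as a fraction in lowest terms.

16/51

u(1) − α = −44/9 − (−4) = −44/9 + 4 = −8/9, so |u(1) − α| = 8/9.
u(2) − α = −1964/459 − (−4) = −1964/459 + 4 = −128/459, so |u(2) − α| = 128/459.
Ratio = (128/459) / (8/9) = 16/51.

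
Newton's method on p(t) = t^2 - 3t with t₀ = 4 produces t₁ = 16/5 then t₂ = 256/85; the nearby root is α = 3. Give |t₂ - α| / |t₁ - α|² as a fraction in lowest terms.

t₁ - α = 16/5 - 3 = 1/5, so |t₁ - α| = 1/5.
t₂ - α = 256/85 - 3 = 1/85, so |t₂ - α| = 1/85.
|t₁ - α|² = 1/25.
Ratio = (1/85) / (1/25) = 5/17.

5/17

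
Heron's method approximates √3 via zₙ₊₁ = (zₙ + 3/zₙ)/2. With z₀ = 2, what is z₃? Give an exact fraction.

18817/10864

z₁ = (2 + 3/2)/2 = 7/4.
z₂ = (7/4 + 3/(7/4))/2 = 97/56.
z₃ = (97/56 + 3/(97/56))/2 = 18817/10864.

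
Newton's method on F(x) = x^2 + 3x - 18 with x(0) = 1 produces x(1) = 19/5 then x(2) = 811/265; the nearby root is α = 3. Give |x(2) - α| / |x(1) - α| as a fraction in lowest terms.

4/53

x(1) - α = 19/5 - 3 = 4/5, so |x(1) - α| = 4/5.
x(2) - α = 811/265 - 3 = 16/265, so |x(2) - α| = 16/265.
Ratio = (16/265) / (4/5) = 4/53.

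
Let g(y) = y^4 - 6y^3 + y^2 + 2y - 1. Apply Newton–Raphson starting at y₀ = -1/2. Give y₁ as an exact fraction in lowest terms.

-47/64

g'(y) = 4y^3 - 18y^2 + 2y + 2.
g(-1/2) = -15/16, g'(-1/2) = -4, so y₁ = (-1/2) - (-15/16)/(-4) = -47/64.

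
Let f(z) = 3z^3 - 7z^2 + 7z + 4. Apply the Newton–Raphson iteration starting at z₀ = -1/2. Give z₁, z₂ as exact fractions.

f'(z) = 9z^2 - 14z + 7.
f(-1/2) = -13/8, f'(-1/2) = 65/4, so z₁ = (-1/2) - (-13/8)/(65/4) = -2/5.
f(-2/5) = -14/125, f'(-2/5) = 351/25, so z₂ = (-2/5) - (-14/125)/(351/25) = -688/1755.

z₁ = -2/5, z₂ = -688/1755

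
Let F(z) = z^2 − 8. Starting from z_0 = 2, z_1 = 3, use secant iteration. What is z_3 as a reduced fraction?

F(2) = −4, F(3) = 1. z_2 = 3 − 1·(3 − 2)/(1 − (−4)) = 14/5.
F(3) = 1, F(14/5) = −4/25. z_3 = (14/5) − (−4/25)·((14/5) − 3)/((−4/25) − 1) = 82/29.

82/29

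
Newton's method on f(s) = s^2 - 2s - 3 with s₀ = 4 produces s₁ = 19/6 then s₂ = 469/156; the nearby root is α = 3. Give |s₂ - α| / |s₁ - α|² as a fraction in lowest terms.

s₁ - α = 19/6 - 3 = 1/6, so |s₁ - α| = 1/6.
s₂ - α = 469/156 - 3 = 1/156, so |s₂ - α| = 1/156.
|s₁ - α|² = 1/36.
Ratio = (1/156) / (1/36) = 3/13.

3/13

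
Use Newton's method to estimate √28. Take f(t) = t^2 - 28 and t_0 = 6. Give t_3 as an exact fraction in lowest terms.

f'(t) = 2t.
f(6) = 8, f'(6) = 12, so t_1 = 6 - 8/12 = 16/3.
f(16/3) = 4/9, f'(16/3) = 32/3, so t_2 = (16/3) - (4/9)/(32/3) = 127/24.
f(127/24) = 1/576, f'(127/24) = 127/12, so t_3 = (127/24) - (1/576)/(127/12) = 32257/6096.

32257/6096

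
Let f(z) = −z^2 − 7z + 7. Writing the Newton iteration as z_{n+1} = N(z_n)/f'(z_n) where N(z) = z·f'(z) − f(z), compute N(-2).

−11

f'(z) = −2z − 7.
N(z) = z·f'(z) − f(z) = z·(−2z − 7) − (−z^2 − 7z + 7) = −z^2 − 7.
N(-2) = −11.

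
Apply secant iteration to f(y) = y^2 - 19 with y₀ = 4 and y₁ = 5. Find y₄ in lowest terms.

1591/365

f(4) = -3, f(5) = 6. y₂ = 5 - 6·(5 - 4)/(6 - (-3)) = 13/3.
f(5) = 6, f(13/3) = -2/9. y₃ = (13/3) - (-2/9)·((13/3) - 5)/((-2/9) - 6) = 61/14.
f(13/3) = -2/9, f(61/14) = -3/196. y₄ = (61/14) - (-3/196)·((61/14) - (13/3))/((-3/196) - (-2/9)) = 1591/365.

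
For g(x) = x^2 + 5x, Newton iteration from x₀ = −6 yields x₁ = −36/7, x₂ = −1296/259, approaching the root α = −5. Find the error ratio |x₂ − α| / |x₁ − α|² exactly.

x₁ − α = −36/7 − (−5) = −36/7 + 5 = −1/7, so |x₁ − α| = 1/7.
x₂ − α = −1296/259 − (−5) = −1296/259 + 5 = −1/259, so |x₂ − α| = 1/259.
|x₁ − α|² = 1/49.
Ratio = (1/259) / (1/49) = 7/37.

7/37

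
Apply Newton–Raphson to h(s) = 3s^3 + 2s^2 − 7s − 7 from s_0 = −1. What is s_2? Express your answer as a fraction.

h'(s) = 9s^2 + 4s − 7.
h(−1) = −1, h'(−1) = −2, so s_1 = (−1) − (−1)/(−2) = −3/2.
h(−3/2) = −17/8, h'(−3/2) = 29/4, so s_2 = (−3/2) − (−17/8)/(29/4) = −35/29.

−35/29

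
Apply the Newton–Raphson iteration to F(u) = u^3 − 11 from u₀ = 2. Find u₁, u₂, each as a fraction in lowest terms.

u₁ = 9/4, u₂ = 1081/486

F'(u) = 3u^2.
F(2) = −3, F'(2) = 12, so u₁ = 2 − (−3)/12 = 9/4.
F(9/4) = 25/64, F'(9/4) = 243/16, so u₂ = (9/4) − (25/64)/(243/16) = 1081/486.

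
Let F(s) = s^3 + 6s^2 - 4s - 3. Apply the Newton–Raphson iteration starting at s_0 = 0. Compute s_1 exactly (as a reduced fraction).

-3/4

F'(s) = 3s^2 + 12s - 4.
F(0) = -3, F'(0) = -4, so s_1 = 0 - (-3)/(-4) = -3/4.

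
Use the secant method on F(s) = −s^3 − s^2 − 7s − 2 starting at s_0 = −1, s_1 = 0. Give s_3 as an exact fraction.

F(−1) = 5, F(0) = −2. s_2 = 0 − (−2)·(0 − (−1))/((−2) − 5) = −2/7.
F(0) = −2, F(−2/7) = −20/343. s_3 = (−2/7) − (−20/343)·((−2/7) − 0)/((−20/343) − (−2)) = −98/333.

−98/333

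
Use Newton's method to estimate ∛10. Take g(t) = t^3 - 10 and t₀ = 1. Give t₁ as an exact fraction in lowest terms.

4

g'(t) = 3t^2.
g(1) = -9, g'(1) = 3, so t₁ = 1 - (-9)/3 = 4.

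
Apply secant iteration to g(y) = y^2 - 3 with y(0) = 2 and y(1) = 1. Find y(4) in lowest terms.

71/41

g(2) = 1, g(1) = -2. y(2) = 1 - (-2)·(1 - 2)/((-2) - 1) = 5/3.
g(1) = -2, g(5/3) = -2/9. y(3) = (5/3) - (-2/9)·((5/3) - 1)/((-2/9) - (-2)) = 7/4.
g(5/3) = -2/9, g(7/4) = 1/16. y(4) = (7/4) - (1/16)·((7/4) - (5/3))/((1/16) - (-2/9)) = 71/41.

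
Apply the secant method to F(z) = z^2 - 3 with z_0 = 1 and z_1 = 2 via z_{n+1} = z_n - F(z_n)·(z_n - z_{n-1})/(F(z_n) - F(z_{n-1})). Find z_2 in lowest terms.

5/3

F(1) = -2, F(2) = 1. z_2 = 2 - 1·(2 - 1)/(1 - (-2)) = 5/3.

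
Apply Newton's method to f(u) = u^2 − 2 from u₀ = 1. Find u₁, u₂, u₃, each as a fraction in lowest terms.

u₁ = 3/2, u₂ = 17/12, u₃ = 577/408

f'(u) = 2u.
f(1) = −1, f'(1) = 2, so u₁ = 1 − (−1)/2 = 3/2.
f(3/2) = 1/4, f'(3/2) = 3, so u₂ = (3/2) − (1/4)/3 = 17/12.
f(17/12) = 1/144, f'(17/12) = 17/6, so u₃ = (17/12) − (1/144)/(17/6) = 577/408.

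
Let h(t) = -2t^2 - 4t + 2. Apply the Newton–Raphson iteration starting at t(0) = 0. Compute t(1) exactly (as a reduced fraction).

1/2

h'(t) = -4t - 4.
h(0) = 2, h'(0) = -4, so t(1) = 0 - 2/(-4) = 1/2.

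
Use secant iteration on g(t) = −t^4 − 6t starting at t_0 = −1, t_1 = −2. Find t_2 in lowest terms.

g(−1) = 5, g(−2) = −4. t_2 = (−2) − (−4)·((−2) − (−1))/((−4) − 5) = −14/9.

−14/9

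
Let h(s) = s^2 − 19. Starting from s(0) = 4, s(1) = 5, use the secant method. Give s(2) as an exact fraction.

13/3

h(4) = −3, h(5) = 6. s(2) = 5 − 6·(5 − 4)/(6 − (−3)) = 13/3.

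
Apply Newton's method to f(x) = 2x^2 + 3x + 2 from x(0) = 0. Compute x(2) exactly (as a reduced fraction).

f'(x) = 4x + 3.
f(0) = 2, f'(0) = 3, so x(1) = 0 − 2/3 = −2/3.
f(−2/3) = 8/9, f'(−2/3) = 1/3, so x(2) = (−2/3) − (8/9)/(1/3) = −10/3.

−10/3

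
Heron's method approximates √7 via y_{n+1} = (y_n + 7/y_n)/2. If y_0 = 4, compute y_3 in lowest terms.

y_1 = (4 + 7/4)/2 = 23/8.
y_2 = (23/8 + 7/(23/8))/2 = 977/368.
y_3 = (977/368 + 7/(977/368))/2 = 1902497/719072.

1902497/719072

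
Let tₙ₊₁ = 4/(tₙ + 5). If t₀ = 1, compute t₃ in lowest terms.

68/97

t₁ = 4/(1 + 5) = 2/3.
t₂ = 4/(2/3 + 5) = 12/17.
t₃ = 4/(12/17 + 5) = 68/97.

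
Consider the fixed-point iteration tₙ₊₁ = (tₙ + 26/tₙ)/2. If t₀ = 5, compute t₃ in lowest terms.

t₁ = (5 + 26/5)/2 = 51/10.
t₂ = (51/10 + 26/(51/10))/2 = 5201/1020.
t₃ = (5201/1020 + 26/(5201/1020))/2 = 54100801/10610040.

54100801/10610040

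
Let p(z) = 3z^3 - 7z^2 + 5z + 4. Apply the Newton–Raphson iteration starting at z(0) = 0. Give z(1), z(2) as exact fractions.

z(1) = -4/5, z(2) = -1444/2745

p'(z) = 9z^2 - 14z + 5.
p(0) = 4, p'(0) = 5, so z(1) = 0 - 4/5 = -4/5.
p(-4/5) = -752/125, p'(-4/5) = 549/25, so z(2) = (-4/5) - (-752/125)/(549/25) = -1444/2745.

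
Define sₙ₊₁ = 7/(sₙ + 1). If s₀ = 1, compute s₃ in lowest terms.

63/23

s₁ = 7/(1 + 1) = 7/2.
s₂ = 7/(7/2 + 1) = 14/9.
s₃ = 7/(14/9 + 1) = 63/23.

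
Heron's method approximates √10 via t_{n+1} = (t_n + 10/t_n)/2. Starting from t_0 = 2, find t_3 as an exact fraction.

t_1 = (2 + 10/2)/2 = 7/2.
t_2 = (7/2 + 10/(7/2))/2 = 89/28.
t_3 = (89/28 + 10/(89/28))/2 = 15761/4984.

15761/4984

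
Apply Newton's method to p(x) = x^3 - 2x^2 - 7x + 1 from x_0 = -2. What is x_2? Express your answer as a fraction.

-49697/25896

p'(x) = 3x^2 - 4x - 7.
p(-2) = -1, p'(-2) = 13, so x_1 = (-2) - (-1)/13 = -25/13.
p(-25/13) = -103/2197, p'(-25/13) = 1992/169, so x_2 = (-25/13) - (-103/2197)/(1992/169) = -49697/25896.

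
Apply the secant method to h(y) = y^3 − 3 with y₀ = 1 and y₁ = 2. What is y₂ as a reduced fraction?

h(1) = −2, h(2) = 5. y₂ = 2 − 5·(2 − 1)/(5 − (−2)) = 9/7.

9/7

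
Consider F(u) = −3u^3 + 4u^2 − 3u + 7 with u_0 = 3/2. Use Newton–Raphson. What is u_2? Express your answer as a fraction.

F'(u) = −9u^2 + 8u − 3.
F(3/2) = 11/8, F'(3/2) = −45/4, so u_1 = (3/2) − (11/8)/(−45/4) = 73/45.
F(73/45) = −4477/30375, F'(73/45) = −1028/75, so u_2 = (73/45) − (−4477/30375)/(−1028/75) = 670919/416340.

670919/416340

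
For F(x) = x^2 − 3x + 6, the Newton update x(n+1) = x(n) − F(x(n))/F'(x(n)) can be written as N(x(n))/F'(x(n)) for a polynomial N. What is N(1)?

−5

F'(x) = 2x − 3.
N(x) = x·F'(x) − F(x) = x·(2x − 3) − (x^2 − 3x + 6) = x^2 − 6.
N(1) = −5.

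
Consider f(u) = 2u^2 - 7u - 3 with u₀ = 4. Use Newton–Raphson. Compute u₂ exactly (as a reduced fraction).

2693/693

f'(u) = 4u - 7.
f(4) = 1, f'(4) = 9, so u₁ = 4 - 1/9 = 35/9.
f(35/9) = 2/81, f'(35/9) = 77/9, so u₂ = (35/9) - (2/81)/(77/9) = 2693/693.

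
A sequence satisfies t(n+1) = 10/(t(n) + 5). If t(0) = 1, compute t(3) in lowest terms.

t(1) = 10/(1 + 5) = 5/3.
t(2) = 10/(5/3 + 5) = 3/2.
t(3) = 10/(3/2 + 5) = 20/13.

20/13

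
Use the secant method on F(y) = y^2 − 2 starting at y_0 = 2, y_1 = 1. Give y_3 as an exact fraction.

F(2) = 2, F(1) = −1. y_2 = 1 − (−1)·(1 − 2)/((−1) − 2) = 4/3.
F(1) = −1, F(4/3) = −2/9. y_3 = (4/3) − (−2/9)·((4/3) − 1)/((−2/9) − (−1)) = 10/7.

10/7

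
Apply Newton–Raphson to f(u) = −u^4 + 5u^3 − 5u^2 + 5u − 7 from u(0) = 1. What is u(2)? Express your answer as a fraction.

f'(u) = −4u^3 + 15u^2 − 10u + 5.
f(1) = −3, f'(1) = 6, so u(1) = 1 − (−3)/6 = 3/2.
f(3/2) = 17/16, f'(3/2) = 41/4, so u(2) = (3/2) − (17/16)/(41/4) = 229/164.

229/164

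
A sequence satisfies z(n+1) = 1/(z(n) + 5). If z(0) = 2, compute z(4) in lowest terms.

187/971

z(1) = 1/(2 + 5) = 1/7.
z(2) = 1/(1/7 + 5) = 7/36.
z(3) = 1/(7/36 + 5) = 36/187.
z(4) = 1/(36/187 + 5) = 187/971.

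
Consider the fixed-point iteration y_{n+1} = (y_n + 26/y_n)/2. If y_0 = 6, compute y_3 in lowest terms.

7196593/1411368

y_1 = (6 + 26/6)/2 = 31/6.
y_2 = (31/6 + 26/(31/6))/2 = 1897/372.
y_3 = (1897/372 + 26/(1897/372))/2 = 7196593/1411368.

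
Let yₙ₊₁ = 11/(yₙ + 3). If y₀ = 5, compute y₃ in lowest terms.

y₁ = 11/(5 + 3) = 11/8.
y₂ = 11/(11/8 + 3) = 88/35.
y₃ = 11/(88/35 + 3) = 385/193.

385/193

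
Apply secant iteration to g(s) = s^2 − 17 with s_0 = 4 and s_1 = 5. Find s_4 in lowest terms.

6263/1519

g(4) = −1, g(5) = 8. s_2 = 5 − 8·(5 − 4)/(8 − (−1)) = 37/9.
g(5) = 8, g(37/9) = −8/81. s_3 = (37/9) − (−8/81)·((37/9) − 5)/((−8/81) − 8) = 169/41.
g(37/9) = −8/81, g(169/41) = −16/1681. s_4 = (169/41) − (−16/1681)·((169/41) − (37/9))/((−16/1681) − (−8/81)) = 6263/1519.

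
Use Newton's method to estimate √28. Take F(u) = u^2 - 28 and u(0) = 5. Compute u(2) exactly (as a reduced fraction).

5609/1060

F'(u) = 2u.
F(5) = -3, F'(5) = 10, so u(1) = 5 - (-3)/10 = 53/10.
F(53/10) = 9/100, F'(53/10) = 53/5, so u(2) = (53/10) - (9/100)/(53/5) = 5609/1060.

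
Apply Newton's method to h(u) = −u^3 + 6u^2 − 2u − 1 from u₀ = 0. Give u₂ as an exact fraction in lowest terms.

−11/35

h'(u) = −3u^2 + 12u − 2.
h(0) = −1, h'(0) = −2, so u₁ = 0 − (−1)/(−2) = −1/2.
h(−1/2) = 13/8, h'(−1/2) = −35/4, so u₂ = (−1/2) − (13/8)/(−35/4) = −11/35.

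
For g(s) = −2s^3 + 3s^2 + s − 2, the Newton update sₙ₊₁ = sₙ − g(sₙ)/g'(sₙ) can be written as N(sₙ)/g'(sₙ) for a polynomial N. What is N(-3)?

137

g'(s) = −6s^2 + 6s + 1.
N(s) = s·g'(s) − g(s) = s·(−6s^2 + 6s + 1) − (−2s^3 + 3s^2 + s − 2) = −4s^3 + 3s^2 + 2.
N(-3) = 137.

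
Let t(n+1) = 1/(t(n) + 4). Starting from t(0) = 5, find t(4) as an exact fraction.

t(1) = 1/(5 + 4) = 1/9.
t(2) = 1/(1/9 + 4) = 9/37.
t(3) = 1/(9/37 + 4) = 37/157.
t(4) = 1/(37/157 + 4) = 157/665.

157/665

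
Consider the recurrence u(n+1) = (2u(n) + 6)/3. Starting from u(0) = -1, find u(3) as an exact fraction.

u(1) = (2·(-1) + 6)/3 = 4/3.
u(2) = (2·(4/3) + 6)/3 = 26/9.
u(3) = (2·(26/9) + 6)/3 = 106/27.

106/27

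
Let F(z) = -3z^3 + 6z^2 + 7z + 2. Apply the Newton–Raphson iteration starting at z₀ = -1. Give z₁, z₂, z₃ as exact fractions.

z₁ = -5/7, z₂ = -557/1057, z₃ = -2843305/9524627

F'(z) = -9z^2 + 12z + 7.
F(-1) = 4, F'(-1) = -14, so z₁ = (-1) - 4/(-14) = -5/7.
F(-5/7) = 396/343, F'(-5/7) = -302/49, so z₂ = (-5/7) - (396/343)/(-302/49) = -557/1057.
F(-557/1057) = 491735772/1180932193, F'(-557/1057) = -2036486/1117249, so z₃ = (-557/1057) - (491735772/1180932193)/(-2036486/1117249) = -2843305/9524627.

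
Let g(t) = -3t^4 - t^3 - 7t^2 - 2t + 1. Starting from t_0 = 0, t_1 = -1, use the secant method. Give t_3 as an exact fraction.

-267/953

g(0) = 1, g(-1) = -6. t_2 = (-1) - (-6)·((-1) - 0)/((-6) - 1) = -1/7.
g(-1) = -6, g(-1/7) = 2748/2401. t_3 = (-1/7) - (2748/2401)·((-1/7) - (-1))/((2748/2401) - (-6)) = -267/953.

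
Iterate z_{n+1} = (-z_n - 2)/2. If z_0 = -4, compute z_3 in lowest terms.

z_1 = (-(-4) - 2)/2 = 1.
z_2 = (-1 - 2)/2 = -3/2.
z_3 = (-(-3/2) - 2)/2 = -1/4.

-1/4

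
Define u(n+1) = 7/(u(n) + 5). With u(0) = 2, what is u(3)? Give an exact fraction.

42/37

u(1) = 7/(2 + 5) = 1.
u(2) = 7/(1 + 5) = 7/6.
u(3) = 7/(7/6 + 5) = 42/37.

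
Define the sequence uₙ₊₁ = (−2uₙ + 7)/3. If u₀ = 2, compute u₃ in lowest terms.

11/9

u₁ = (−2·2 + 7)/3 = 1.
u₂ = (−2·1 + 7)/3 = 5/3.
u₃ = (−2·(5/3) + 7)/3 = 11/9.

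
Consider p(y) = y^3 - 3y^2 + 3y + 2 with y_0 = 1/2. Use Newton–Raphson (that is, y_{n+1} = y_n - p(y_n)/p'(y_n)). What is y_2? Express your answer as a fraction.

-2954/1521

p'(y) = 3y^2 - 6y + 3.
p(1/2) = 23/8, p'(1/2) = 3/4, so y_1 = (1/2) - (23/8)/(3/4) = -10/3.
p(-10/3) = -2116/27, p'(-10/3) = 169/3, so y_2 = (-10/3) - (-2116/27)/(169/3) = -2954/1521.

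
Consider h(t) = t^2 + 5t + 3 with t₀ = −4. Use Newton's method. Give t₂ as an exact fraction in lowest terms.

h'(t) = 2t + 5.
h(−4) = −1, h'(−4) = −3, so t₁ = (−4) − (−1)/(−3) = −13/3.
h(−13/3) = 1/9, h'(−13/3) = −11/3, so t₂ = (−13/3) − (1/9)/(−11/3) = −142/33.

−142/33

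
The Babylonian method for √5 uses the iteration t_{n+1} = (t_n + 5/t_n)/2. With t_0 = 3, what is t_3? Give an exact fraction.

2207/987

t_1 = (3 + 5/3)/2 = 7/3.
t_2 = (7/3 + 5/(7/3))/2 = 47/21.
t_3 = (47/21 + 5/(47/21))/2 = 2207/987.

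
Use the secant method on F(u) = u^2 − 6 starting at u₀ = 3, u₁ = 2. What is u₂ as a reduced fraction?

F(3) = 3, F(2) = −2. u₂ = 2 − (−2)·(2 − 3)/((−2) − 3) = 12/5.

12/5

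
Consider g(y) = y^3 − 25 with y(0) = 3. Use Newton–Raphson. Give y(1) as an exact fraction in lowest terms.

g'(y) = 3y^2.
g(3) = 2, g'(3) = 27, so y(1) = 3 − 2/27 = 79/27.

79/27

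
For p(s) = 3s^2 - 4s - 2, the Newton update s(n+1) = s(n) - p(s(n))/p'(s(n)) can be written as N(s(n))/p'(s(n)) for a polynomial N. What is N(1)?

p'(s) = 6s - 4.
N(s) = s·p'(s) - p(s) = s·(6s - 4) - (3s^2 - 4s - 2) = 3s^2 + 2.
N(1) = 5.

5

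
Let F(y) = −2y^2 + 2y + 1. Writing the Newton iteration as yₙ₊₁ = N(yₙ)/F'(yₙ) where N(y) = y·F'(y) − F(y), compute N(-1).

F'(y) = −4y + 2.
N(y) = y·F'(y) − F(y) = y·(−4y + 2) − (−2y^2 + 2y + 1) = −2y^2 − 1.
N(-1) = −3.

−3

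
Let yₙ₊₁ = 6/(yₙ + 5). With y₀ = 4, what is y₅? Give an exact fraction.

y₁ = 6/(4 + 5) = 2/3.
y₂ = 6/(2/3 + 5) = 18/17.
y₃ = 6/(18/17 + 5) = 102/103.
y₄ = 6/(102/103 + 5) = 618/617.
y₅ = 6/(618/617 + 5) = 3702/3703.

3702/3703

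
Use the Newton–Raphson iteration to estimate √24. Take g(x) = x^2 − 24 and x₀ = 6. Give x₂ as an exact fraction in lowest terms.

g'(x) = 2x.
g(6) = 12, g'(6) = 12, so x₁ = 6 − 12/12 = 5.
g(5) = 1, g'(5) = 10, so x₂ = 5 − 1/10 = 49/10.

49/10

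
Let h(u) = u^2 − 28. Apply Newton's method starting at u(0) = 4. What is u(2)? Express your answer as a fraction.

233/44

h'(u) = 2u.
h(4) = −12, h'(4) = 8, so u(1) = 4 − (−12)/8 = 11/2.
h(11/2) = 9/4, h'(11/2) = 11, so u(2) = (11/2) − (9/4)/11 = 233/44.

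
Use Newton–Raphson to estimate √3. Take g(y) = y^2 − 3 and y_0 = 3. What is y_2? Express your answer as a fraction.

g'(y) = 2y.
g(3) = 6, g'(3) = 6, so y_1 = 3 − 6/6 = 2.
g(2) = 1, g'(2) = 4, so y_2 = 2 − 1/4 = 7/4.

7/4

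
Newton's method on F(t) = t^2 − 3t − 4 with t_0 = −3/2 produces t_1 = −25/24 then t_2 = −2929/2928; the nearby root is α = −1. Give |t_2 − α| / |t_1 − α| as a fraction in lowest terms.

1/122

t_1 − α = −25/24 − (−1) = −25/24 + 1 = −1/24, so |t_1 − α| = 1/24.
t_2 − α = −2929/2928 − (−1) = −2929/2928 + 1 = −1/2928, so |t_2 − α| = 1/2928.
Ratio = (1/2928) / (1/24) = 1/122.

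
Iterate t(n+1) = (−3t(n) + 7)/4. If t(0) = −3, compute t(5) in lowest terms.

499/256

t(1) = (−3·(−3) + 7)/4 = 4.
t(2) = (−3·4 + 7)/4 = −5/4.
t(3) = (−3·(−5/4) + 7)/4 = 43/16.
t(4) = (−3·(43/16) + 7)/4 = −17/64.
t(5) = (−3·(−17/64) + 7)/4 = 499/256.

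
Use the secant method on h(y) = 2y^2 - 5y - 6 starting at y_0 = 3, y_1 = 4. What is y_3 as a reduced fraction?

98/29

h(3) = -3, h(4) = 6. y_2 = 4 - 6·(4 - 3)/(6 - (-3)) = 10/3.
h(4) = 6, h(10/3) = -4/9. y_3 = (10/3) - (-4/9)·((10/3) - 4)/((-4/9) - 6) = 98/29.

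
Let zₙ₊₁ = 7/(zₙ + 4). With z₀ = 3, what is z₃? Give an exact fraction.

35/27

z₁ = 7/(3 + 4) = 1.
z₂ = 7/(1 + 4) = 7/5.
z₃ = 7/(7/5 + 4) = 35/27.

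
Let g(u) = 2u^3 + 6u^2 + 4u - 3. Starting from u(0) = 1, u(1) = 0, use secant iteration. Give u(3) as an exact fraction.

g(1) = 9, g(0) = -3. u(2) = 0 - (-3)·(0 - 1)/((-3) - 9) = 1/4.
g(0) = -3, g(1/4) = -51/32. u(3) = (1/4) - (-51/32)·((1/4) - 0)/((-51/32) - (-3)) = 8/15.

8/15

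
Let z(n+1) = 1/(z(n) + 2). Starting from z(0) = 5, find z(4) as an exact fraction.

z(1) = 1/(5 + 2) = 1/7.
z(2) = 1/(1/7 + 2) = 7/15.
z(3) = 1/(7/15 + 2) = 15/37.
z(4) = 1/(15/37 + 2) = 37/89.

37/89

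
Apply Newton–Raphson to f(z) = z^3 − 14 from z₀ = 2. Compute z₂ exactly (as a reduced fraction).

f'(z) = 3z^2.
f(2) = −6, f'(2) = 12, so z₁ = 2 − (−6)/12 = 5/2.
f(5/2) = 13/8, f'(5/2) = 75/4, so z₂ = (5/2) − (13/8)/(75/4) = 181/75.

181/75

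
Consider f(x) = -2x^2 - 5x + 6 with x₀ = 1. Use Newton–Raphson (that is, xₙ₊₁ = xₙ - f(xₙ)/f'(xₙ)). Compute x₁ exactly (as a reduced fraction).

f'(x) = -4x - 5.
f(1) = -1, f'(1) = -9, so x₁ = 1 - (-1)/(-9) = 8/9.

8/9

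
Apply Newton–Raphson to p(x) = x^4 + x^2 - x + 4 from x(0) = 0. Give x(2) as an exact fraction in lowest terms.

p'(x) = 4x^3 + 2x - 1.
p(0) = 4, p'(0) = -1, so x(1) = 0 - 4/(-1) = 4.
p(4) = 272, p'(4) = 263, so x(2) = 4 - 272/263 = 780/263.

780/263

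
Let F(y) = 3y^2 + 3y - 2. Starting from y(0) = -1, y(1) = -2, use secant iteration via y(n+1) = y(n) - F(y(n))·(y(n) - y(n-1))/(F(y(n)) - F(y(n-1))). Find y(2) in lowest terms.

F(-1) = -2, F(-2) = 4. y(2) = (-2) - 4·((-2) - (-1))/(4 - (-2)) = -4/3.

-4/3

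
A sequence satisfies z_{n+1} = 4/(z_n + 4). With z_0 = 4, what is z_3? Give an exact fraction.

z_1 = 4/(4 + 4) = 1/2.
z_2 = 4/(1/2 + 4) = 8/9.
z_3 = 4/(8/9 + 4) = 9/11.

9/11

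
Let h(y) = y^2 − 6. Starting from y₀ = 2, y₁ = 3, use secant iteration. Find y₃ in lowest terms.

h(2) = −2, h(3) = 3. y₂ = 3 − 3·(3 − 2)/(3 − (−2)) = 12/5.
h(3) = 3, h(12/5) = −6/25. y₃ = (12/5) − (−6/25)·((12/5) − 3)/((−6/25) − 3) = 22/9.

22/9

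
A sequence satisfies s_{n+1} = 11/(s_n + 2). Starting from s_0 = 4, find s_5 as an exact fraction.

5247/2186

s_1 = 11/(4 + 2) = 11/6.
s_2 = 11/(11/6 + 2) = 66/23.
s_3 = 11/(66/23 + 2) = 253/112.
s_4 = 11/(253/112 + 2) = 1232/477.
s_5 = 11/(1232/477 + 2) = 5247/2186.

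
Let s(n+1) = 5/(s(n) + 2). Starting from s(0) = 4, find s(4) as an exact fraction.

320/213

s(1) = 5/(4 + 2) = 5/6.
s(2) = 5/(5/6 + 2) = 30/17.
s(3) = 5/(30/17 + 2) = 85/64.
s(4) = 5/(85/64 + 2) = 320/213.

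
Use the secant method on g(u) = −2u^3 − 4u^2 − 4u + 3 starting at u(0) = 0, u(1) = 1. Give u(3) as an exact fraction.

249/599

g(0) = 3, g(1) = −7. u(2) = 1 − (−7)·(1 − 0)/((−7) − 3) = 3/10.
g(1) = −7, g(3/10) = 693/500. u(3) = (3/10) − (693/500)·((3/10) − 1)/((693/500) − (−7)) = 249/599.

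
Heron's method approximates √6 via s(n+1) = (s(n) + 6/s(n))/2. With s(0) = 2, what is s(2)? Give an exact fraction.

s(1) = (2 + 6/2)/2 = 5/2.
s(2) = (5/2 + 6/(5/2))/2 = 49/20.

49/20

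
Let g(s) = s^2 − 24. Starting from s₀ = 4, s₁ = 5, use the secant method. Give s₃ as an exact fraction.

g(4) = −8, g(5) = 1. s₂ = 5 − 1·(5 − 4)/(1 − (−8)) = 44/9.
g(5) = 1, g(44/9) = −8/81. s₃ = (44/9) − (−8/81)·((44/9) − 5)/((−8/81) − 1) = 436/89.

436/89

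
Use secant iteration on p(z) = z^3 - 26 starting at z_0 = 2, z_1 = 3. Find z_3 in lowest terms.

28370/9577

p(2) = -18, p(3) = 1. z_2 = 3 - 1·(3 - 2)/(1 - (-18)) = 56/19.
p(3) = 1, p(56/19) = -2718/6859. z_3 = (56/19) - (-2718/6859)·((56/19) - 3)/((-2718/6859) - 1) = 28370/9577.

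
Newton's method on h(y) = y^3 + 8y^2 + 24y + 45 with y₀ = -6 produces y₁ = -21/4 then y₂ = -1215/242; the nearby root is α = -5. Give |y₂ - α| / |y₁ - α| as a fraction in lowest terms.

10/121

y₁ - α = -21/4 - (-5) = -21/4 + 5 = -1/4, so |y₁ - α| = 1/4.
y₂ - α = -1215/242 - (-5) = -1215/242 + 5 = -5/242, so |y₂ - α| = 5/242.
Ratio = (5/242) / (1/4) = 10/121.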